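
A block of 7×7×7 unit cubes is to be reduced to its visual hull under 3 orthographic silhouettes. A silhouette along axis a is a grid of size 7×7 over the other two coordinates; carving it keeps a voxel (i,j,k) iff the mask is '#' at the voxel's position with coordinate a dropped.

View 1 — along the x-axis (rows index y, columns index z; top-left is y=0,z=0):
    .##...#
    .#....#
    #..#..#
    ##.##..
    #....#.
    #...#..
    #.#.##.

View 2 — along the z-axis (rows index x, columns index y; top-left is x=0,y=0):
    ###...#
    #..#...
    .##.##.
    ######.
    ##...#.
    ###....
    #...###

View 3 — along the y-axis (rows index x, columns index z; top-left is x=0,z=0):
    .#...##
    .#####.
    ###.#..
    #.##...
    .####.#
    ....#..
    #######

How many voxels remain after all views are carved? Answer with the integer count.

initial block: 7^3 = 343
after view 1 [x-axis, 20 of 49 cells solid] → remaining = 140
after view 2 [z-axis, 26 of 49 cells solid] → remaining = 70
after view 3 [y-axis, 28 of 49 cells solid] → remaining = 40

voxel count = 40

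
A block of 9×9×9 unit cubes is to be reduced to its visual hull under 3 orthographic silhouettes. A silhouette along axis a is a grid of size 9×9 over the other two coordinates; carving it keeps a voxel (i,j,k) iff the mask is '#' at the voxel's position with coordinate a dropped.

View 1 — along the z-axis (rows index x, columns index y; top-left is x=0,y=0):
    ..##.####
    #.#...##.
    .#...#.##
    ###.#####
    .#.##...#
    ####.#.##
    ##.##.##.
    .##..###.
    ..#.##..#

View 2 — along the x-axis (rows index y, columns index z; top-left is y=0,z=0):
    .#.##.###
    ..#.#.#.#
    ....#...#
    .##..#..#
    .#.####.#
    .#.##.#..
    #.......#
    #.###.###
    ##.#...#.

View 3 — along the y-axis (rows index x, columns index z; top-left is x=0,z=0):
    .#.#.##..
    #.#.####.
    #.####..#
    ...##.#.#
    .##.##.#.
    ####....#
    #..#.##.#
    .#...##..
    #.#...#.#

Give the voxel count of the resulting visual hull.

remaining voxels: 107

full grid |V| = 729
step 1: project along z, AND mask (48/81) → |grid| = 432
step 2: project along x, AND mask (39/81) → |grid| = 207
step 3: project along y, AND mask (42/81) → |grid| = 107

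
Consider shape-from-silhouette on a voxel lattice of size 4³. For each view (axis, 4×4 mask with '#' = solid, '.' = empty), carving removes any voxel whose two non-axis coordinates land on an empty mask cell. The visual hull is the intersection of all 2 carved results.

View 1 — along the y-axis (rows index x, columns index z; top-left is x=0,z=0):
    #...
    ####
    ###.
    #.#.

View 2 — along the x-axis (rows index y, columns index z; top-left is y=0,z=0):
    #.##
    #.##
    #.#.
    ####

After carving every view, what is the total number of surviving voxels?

start: 4×4×4 = 64 voxels
[1] y-view keeps 10 columns → grid now 40
[2] x-view keeps 12 columns → grid now 33

33 voxels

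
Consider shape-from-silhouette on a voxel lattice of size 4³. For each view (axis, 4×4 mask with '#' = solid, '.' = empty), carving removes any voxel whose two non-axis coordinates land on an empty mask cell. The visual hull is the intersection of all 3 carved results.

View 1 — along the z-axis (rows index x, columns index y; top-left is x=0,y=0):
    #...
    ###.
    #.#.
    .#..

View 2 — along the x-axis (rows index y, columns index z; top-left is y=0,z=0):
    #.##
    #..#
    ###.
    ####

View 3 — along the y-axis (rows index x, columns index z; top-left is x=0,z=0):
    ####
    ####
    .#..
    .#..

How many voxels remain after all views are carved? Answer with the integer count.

|visual hull| = 12

start: 4×4×4 = 64 voxels
[1] z-view keeps 7 columns → grid now 28
[2] x-view keeps 12 columns → grid now 19
[3] y-view keeps 10 columns → grid now 12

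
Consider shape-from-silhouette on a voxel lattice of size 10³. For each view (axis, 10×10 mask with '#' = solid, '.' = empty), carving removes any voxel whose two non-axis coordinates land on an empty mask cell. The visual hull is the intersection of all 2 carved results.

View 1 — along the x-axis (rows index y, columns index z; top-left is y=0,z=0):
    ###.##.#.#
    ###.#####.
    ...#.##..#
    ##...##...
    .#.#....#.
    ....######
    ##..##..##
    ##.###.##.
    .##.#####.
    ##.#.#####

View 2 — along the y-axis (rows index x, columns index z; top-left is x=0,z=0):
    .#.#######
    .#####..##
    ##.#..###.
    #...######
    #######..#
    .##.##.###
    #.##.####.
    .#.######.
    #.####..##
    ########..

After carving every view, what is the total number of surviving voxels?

full grid |V| = 1000
  1. axis=0 (YZ plane), |mask|=60  ⇒  voxels=600
  2. axis=1 (XZ plane), |mask|=72  ⇒  voxels=441

|visual hull| = 441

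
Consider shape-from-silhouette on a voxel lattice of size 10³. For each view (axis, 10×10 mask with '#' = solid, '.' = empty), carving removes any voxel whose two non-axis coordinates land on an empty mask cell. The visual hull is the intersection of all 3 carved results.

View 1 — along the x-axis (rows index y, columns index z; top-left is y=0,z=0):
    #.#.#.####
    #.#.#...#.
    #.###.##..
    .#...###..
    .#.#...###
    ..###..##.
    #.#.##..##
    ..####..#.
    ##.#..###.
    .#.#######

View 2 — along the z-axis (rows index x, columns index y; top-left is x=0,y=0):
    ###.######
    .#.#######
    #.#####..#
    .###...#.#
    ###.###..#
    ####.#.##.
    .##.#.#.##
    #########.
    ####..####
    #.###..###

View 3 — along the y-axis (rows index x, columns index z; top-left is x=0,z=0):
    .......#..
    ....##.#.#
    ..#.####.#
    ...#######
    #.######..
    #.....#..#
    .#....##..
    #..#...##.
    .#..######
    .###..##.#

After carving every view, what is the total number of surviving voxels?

start: 10×10×10 = 1000 voxels
  1. axis=0 (YZ plane), |mask|=56  ⇒  voxels=560
  2. axis=2 (XY plane), |mask|=73  ⇒  voxels=411
  3. axis=1 (XZ plane), |mask|=48  ⇒  voxels=198

voxel count = 198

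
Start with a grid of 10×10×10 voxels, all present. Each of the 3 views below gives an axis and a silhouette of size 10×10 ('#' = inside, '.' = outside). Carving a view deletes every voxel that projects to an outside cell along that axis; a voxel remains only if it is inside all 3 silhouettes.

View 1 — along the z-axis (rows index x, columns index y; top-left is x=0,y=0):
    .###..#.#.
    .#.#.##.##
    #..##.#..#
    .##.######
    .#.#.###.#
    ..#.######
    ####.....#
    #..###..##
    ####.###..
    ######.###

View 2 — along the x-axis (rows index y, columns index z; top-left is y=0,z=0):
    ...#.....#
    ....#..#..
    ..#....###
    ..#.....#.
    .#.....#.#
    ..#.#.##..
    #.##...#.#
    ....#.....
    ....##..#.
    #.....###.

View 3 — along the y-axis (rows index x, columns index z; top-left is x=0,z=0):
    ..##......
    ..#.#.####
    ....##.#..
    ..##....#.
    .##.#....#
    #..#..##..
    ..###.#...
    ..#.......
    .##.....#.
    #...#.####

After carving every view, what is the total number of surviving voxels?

remaining voxels: 79

full grid |V| = 1000
after view 1 [z-axis, 64 of 100 cells solid] → remaining = 640
after view 2 [x-axis, 30 of 100 cells solid] → remaining = 197
after view 3 [y-axis, 36 of 100 cells solid] → remaining = 79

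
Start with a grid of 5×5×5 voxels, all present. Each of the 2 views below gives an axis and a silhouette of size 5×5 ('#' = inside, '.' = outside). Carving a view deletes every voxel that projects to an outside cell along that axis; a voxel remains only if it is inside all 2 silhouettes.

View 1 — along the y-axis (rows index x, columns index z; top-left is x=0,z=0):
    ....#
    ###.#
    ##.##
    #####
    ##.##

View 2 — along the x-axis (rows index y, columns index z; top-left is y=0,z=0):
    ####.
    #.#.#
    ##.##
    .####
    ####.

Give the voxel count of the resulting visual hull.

before carving: 125 voxels (5×5×5)
[1] y-view keeps 18 columns → grid now 90
[2] x-view keeps 19 columns → grid now 67

remaining voxels: 67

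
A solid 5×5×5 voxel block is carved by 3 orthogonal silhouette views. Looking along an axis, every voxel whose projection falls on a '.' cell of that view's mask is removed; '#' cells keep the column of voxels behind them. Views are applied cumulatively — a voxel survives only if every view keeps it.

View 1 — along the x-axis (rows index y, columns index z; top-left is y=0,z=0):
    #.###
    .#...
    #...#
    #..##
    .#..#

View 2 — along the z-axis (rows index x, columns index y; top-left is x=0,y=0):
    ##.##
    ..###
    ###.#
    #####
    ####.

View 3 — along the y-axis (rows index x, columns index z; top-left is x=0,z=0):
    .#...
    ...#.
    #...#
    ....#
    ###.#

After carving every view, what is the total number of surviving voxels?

|visual hull| = 20

initial block: 5^3 = 125
after view 1 [x-axis, 12 of 25 cells solid] → remaining = 60
after view 2 [z-axis, 20 of 25 cells solid] → remaining = 48
after view 3 [y-axis, 9 of 25 cells solid] → remaining = 20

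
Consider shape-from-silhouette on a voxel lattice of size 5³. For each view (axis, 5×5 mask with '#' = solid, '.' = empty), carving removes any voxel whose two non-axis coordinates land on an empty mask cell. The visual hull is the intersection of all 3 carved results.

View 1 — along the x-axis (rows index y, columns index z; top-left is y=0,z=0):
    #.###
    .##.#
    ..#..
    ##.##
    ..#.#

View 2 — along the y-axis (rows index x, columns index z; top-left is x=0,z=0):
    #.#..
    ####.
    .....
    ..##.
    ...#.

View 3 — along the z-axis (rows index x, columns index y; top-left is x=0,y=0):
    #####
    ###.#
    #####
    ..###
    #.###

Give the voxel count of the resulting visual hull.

remaining voxels: 18

start: 5×5×5 = 125 voxels
  1. axis=0 (YZ plane), |mask|=14  ⇒  voxels=70
  2. axis=1 (XZ plane), |mask|=9  ⇒  voxels=24
  3. axis=2 (XY plane), |mask|=21  ⇒  voxels=18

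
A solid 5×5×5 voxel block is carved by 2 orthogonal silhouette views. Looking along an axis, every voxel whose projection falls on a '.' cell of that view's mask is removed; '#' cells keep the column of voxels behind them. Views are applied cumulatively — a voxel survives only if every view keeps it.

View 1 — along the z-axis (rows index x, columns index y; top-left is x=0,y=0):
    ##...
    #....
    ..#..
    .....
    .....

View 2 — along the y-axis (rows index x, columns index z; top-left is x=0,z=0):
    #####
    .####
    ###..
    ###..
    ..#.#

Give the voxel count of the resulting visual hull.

start: 5×5×5 = 125 voxels
[1] z-view keeps 4 columns → grid now 20
[2] y-view keeps 17 columns → grid now 17

remaining voxels: 17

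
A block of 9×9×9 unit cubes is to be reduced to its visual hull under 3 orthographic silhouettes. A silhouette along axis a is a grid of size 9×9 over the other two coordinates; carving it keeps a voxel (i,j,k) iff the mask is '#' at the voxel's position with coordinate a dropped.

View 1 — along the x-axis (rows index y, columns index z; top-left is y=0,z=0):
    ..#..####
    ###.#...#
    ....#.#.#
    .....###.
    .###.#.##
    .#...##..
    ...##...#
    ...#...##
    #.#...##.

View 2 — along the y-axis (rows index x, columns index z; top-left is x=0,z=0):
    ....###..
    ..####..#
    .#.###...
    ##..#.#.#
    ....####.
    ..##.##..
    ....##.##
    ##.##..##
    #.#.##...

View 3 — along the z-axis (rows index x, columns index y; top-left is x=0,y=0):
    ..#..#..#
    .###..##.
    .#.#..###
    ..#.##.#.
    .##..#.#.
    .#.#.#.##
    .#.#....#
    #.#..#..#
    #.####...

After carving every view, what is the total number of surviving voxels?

before carving: 729 voxels (9×9×9)
after view 1 [x-axis, 35 of 81 cells solid] → remaining = 315
after view 2 [y-axis, 39 of 81 cells solid] → remaining = 150
after view 3 [z-axis, 38 of 81 cells solid] → remaining = 63

|visual hull| = 63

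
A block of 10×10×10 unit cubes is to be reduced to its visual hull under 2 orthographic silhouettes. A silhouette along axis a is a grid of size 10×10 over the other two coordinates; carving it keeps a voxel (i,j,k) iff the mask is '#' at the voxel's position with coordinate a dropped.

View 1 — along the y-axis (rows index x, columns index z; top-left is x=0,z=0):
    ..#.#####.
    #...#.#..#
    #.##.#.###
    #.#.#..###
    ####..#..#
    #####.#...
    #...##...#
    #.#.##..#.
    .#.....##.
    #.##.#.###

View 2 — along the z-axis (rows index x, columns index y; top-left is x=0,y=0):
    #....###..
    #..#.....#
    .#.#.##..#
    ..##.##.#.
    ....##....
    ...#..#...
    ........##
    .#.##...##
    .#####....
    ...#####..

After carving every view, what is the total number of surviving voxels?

voxel count = 208

start: 10×10×10 = 1000 voxels
V1 y: intersect with XZ mask (54 set) -- 540 left
V2 z: intersect with XY mask (38 set) -- 208 left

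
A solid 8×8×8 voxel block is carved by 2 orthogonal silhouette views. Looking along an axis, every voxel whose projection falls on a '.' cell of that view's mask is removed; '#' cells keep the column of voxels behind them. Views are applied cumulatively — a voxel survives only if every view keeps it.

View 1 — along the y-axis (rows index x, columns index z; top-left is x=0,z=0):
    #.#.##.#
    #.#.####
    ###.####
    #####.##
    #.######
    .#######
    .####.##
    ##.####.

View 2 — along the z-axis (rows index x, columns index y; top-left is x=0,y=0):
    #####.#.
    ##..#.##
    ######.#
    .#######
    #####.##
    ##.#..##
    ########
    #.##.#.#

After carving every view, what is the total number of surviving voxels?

full grid |V| = 512
V1 y: intersect with XZ mask (51 set) -- 408 left
V2 z: intersect with XY mask (50 set) -- 320 left

voxel count = 320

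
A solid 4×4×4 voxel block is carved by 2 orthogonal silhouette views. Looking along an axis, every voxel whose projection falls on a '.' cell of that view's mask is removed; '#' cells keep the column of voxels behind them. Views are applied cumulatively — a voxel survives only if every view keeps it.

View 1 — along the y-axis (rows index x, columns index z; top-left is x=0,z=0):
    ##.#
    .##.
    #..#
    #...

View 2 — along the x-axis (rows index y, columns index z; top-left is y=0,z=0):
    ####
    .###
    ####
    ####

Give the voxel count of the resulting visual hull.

initial block: 4^3 = 64
carve view 1 (along y, XZ-mask fill 8/16): 32 voxels remain
carve view 2 (along x, YZ-mask fill 15/16): 29 voxels remain

voxel count = 29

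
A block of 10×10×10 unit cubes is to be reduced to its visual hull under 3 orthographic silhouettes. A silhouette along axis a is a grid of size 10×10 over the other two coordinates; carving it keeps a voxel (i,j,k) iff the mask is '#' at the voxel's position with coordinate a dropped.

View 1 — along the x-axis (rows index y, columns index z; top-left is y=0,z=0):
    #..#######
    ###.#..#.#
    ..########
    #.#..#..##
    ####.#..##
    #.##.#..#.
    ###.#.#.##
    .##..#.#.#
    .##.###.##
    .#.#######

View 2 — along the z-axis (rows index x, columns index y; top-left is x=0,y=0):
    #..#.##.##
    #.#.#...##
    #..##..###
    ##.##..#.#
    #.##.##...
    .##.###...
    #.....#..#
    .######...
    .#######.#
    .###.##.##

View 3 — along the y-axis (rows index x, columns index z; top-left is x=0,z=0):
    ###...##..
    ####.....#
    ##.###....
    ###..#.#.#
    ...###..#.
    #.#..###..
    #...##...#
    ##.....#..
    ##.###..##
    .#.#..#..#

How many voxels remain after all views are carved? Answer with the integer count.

185 voxels

start: 10×10×10 = 1000 voxels
carve view 1 (along x, YZ-mask fill 66/100): 660 voxels remain
carve view 2 (along z, XY-mask fill 57/100): 381 voxels remain
carve view 3 (along y, XZ-mask fill 48/100): 185 voxels remain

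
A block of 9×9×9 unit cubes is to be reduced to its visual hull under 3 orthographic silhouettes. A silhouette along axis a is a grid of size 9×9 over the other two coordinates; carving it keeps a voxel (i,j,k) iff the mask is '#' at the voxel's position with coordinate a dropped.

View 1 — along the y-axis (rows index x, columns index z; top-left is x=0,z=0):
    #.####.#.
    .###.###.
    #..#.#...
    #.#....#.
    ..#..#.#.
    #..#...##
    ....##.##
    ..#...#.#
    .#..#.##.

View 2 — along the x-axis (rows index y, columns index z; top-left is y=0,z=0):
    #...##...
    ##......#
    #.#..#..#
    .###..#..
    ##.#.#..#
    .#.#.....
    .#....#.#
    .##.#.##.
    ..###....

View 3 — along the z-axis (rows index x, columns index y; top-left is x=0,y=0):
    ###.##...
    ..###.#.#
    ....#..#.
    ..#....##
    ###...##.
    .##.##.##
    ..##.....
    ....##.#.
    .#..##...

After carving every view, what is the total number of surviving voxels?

full grid |V| = 729
step 1: project along y, AND mask (36/81) → |grid| = 324
step 2: project along x, AND mask (32/81) → |grid| = 116
step 3: project along z, AND mask (34/81) → |grid| = 55

voxel count = 55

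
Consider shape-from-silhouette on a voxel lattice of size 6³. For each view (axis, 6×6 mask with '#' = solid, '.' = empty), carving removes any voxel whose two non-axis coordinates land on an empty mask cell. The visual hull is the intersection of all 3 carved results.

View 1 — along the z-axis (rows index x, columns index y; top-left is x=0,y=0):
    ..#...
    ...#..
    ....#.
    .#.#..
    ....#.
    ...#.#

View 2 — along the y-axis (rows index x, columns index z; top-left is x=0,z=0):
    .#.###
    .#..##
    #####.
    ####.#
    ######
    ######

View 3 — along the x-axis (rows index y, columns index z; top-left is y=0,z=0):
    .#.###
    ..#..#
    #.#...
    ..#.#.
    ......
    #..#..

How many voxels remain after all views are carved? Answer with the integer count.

start: 6×6×6 = 216 voxels
[1] z-view keeps 8 columns → grid now 48
[2] y-view keeps 29 columns → grid now 40
[3] x-view keeps 12 columns → grid now 8

remaining voxels: 8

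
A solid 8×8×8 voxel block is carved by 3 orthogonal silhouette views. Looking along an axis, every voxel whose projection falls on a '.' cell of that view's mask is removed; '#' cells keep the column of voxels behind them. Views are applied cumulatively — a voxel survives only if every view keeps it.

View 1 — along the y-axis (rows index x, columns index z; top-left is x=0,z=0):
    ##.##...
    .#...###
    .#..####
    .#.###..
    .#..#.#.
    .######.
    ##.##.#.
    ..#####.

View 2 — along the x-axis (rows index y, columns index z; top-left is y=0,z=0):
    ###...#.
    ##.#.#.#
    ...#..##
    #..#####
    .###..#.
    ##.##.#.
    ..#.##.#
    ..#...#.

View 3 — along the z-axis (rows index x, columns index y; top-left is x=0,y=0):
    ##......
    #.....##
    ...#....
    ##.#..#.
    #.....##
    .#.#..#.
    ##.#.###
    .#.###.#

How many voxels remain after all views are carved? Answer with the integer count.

|visual hull| = 68

full grid |V| = 512
  1. axis=1 (XZ plane), |mask|=36  ⇒  voxels=288
  2. axis=0 (YZ plane), |mask|=33  ⇒  voxels=149
  3. axis=2 (XY plane), |mask|=27  ⇒  voxels=68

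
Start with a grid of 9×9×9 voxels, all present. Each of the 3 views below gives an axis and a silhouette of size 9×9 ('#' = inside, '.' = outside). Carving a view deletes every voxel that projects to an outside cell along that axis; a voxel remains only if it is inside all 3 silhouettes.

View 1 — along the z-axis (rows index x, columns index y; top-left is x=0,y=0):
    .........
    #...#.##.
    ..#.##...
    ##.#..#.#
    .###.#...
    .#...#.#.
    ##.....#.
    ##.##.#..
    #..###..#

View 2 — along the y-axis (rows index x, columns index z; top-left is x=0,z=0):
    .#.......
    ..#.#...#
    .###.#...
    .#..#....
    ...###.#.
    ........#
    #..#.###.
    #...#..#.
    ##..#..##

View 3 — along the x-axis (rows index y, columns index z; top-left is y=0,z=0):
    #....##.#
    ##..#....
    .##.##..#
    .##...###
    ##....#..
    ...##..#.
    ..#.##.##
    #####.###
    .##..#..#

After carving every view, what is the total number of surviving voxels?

51 voxels

initial block: 9^3 = 729
step 1: project along z, AND mask (32/81) → |grid| = 288
step 2: project along y, AND mask (28/81) → |grid| = 108
step 3: project along x, AND mask (40/81) → |grid| = 51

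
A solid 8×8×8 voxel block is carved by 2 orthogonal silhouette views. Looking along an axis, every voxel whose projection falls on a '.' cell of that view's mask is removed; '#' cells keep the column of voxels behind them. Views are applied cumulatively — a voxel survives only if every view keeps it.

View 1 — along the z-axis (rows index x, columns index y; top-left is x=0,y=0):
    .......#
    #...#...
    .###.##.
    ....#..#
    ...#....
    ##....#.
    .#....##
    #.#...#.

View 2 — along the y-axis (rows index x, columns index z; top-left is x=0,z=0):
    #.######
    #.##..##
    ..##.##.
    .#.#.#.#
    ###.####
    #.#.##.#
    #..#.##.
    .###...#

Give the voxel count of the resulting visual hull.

voxel count = 91

initial block: 8^3 = 512
V1 z: intersect with XY mask (20 set) -- 160 left
V2 y: intersect with XZ mask (40 set) -- 91 left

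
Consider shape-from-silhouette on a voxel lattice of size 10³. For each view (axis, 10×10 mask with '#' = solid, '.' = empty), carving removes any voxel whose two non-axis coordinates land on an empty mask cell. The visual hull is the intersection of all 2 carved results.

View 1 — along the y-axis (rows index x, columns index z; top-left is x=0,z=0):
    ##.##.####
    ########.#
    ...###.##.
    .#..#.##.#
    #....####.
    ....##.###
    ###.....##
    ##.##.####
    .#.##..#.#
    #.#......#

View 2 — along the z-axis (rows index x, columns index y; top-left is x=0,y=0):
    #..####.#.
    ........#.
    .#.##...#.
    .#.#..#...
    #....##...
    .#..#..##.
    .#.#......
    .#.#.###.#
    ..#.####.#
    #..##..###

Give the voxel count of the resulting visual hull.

233 voxels

initial block: 10^3 = 1000
V1 y: intersect with XZ mask (58 set) -- 580 left
V2 z: intersect with XY mask (41 set) -- 233 left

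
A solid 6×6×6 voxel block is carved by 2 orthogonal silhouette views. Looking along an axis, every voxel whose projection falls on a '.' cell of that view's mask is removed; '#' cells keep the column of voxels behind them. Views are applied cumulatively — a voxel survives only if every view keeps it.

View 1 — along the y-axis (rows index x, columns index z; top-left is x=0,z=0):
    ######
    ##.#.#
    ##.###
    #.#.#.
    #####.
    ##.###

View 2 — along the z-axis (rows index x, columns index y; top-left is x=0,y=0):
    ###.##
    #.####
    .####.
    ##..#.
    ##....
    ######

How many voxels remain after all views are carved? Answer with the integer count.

|visual hull| = 119

start: 6×6×6 = 216 voxels
after view 1 [y-axis, 28 of 36 cells solid] → remaining = 168
after view 2 [z-axis, 25 of 36 cells solid] → remaining = 119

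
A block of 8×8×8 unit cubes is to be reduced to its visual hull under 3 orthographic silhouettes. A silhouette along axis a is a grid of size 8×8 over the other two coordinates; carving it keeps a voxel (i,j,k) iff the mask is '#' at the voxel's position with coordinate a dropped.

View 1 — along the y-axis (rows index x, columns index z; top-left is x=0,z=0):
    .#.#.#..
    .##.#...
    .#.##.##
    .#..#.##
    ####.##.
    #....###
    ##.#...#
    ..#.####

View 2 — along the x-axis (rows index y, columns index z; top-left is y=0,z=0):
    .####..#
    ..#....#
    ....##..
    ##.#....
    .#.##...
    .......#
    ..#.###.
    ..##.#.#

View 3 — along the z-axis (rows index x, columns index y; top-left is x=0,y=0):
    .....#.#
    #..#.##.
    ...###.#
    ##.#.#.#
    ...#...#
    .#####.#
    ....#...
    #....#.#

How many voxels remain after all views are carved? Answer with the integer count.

initial block: 8^3 = 512
carve view 1 (along y, XZ-mask fill 34/64): 272 voxels remain
carve view 2 (along x, YZ-mask fill 24/64): 102 voxels remain
carve view 3 (along z, XY-mask fill 27/64): 44 voxels remain

voxel count = 44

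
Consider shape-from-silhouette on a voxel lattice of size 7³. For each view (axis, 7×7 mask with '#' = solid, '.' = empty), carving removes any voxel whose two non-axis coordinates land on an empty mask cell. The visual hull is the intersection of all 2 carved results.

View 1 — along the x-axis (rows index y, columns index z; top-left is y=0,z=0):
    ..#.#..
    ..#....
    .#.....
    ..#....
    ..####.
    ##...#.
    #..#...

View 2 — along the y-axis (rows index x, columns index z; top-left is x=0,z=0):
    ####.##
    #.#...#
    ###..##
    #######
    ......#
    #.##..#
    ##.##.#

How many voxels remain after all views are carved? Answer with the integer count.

remaining voxels: 58

initial block: 7^3 = 343
[1] x-view keeps 14 columns → grid now 98
[2] y-view keeps 31 columns → grid now 58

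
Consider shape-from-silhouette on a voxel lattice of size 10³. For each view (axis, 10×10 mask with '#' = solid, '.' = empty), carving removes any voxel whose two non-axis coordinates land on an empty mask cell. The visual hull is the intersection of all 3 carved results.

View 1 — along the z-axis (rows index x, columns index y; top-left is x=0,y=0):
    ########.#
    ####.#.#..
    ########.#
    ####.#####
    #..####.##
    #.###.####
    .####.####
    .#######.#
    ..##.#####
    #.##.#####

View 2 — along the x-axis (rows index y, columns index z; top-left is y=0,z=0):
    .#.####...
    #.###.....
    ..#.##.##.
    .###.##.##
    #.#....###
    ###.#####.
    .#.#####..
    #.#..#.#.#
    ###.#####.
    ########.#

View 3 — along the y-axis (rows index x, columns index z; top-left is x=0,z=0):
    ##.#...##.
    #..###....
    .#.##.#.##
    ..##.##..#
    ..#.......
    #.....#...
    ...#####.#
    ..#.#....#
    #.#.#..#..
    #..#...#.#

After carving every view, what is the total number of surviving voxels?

195 voxels

initial block: 10^3 = 1000
[1] z-view keeps 79 columns → grid now 790
[2] x-view keeps 62 columns → grid now 496
[3] y-view keeps 40 columns → grid now 195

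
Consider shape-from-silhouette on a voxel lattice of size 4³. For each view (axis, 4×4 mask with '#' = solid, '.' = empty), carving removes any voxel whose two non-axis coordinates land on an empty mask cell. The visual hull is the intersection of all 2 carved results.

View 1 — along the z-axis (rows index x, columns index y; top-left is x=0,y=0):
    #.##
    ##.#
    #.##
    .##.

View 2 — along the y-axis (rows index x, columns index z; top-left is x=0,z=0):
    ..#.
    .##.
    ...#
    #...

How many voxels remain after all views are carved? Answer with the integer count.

remaining voxels: 14

start: 4×4×4 = 64 voxels
[1] z-view keeps 11 columns → grid now 44
[2] y-view keeps 5 columns → grid now 14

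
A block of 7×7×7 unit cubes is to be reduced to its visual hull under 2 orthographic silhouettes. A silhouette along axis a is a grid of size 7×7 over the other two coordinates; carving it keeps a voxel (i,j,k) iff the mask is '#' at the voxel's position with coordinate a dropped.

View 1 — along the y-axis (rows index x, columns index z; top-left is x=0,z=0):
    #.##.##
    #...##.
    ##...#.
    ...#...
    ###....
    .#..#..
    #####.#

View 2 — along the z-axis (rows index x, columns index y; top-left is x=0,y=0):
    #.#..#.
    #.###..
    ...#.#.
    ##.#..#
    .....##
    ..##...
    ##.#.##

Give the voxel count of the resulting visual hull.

77 voxels

initial block: 7^3 = 343
carve view 1 (along y, XZ-mask fill 23/49): 161 voxels remain
carve view 2 (along z, XY-mask fill 22/49): 77 voxels remain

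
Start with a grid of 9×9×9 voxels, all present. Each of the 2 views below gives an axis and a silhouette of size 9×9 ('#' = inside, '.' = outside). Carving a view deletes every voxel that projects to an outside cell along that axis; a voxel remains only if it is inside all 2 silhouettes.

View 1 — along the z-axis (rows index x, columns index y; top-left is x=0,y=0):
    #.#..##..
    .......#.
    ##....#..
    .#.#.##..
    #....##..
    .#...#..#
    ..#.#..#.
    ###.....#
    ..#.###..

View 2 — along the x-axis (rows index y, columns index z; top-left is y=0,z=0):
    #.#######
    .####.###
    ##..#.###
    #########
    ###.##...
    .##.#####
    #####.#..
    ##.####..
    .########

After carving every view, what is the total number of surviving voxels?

start: 9×9×9 = 729 voxels
  1. axis=2 (XY plane), |mask|=29  ⇒  voxels=261
  2. axis=0 (YZ plane), |mask|=62  ⇒  voxels=196

196 voxels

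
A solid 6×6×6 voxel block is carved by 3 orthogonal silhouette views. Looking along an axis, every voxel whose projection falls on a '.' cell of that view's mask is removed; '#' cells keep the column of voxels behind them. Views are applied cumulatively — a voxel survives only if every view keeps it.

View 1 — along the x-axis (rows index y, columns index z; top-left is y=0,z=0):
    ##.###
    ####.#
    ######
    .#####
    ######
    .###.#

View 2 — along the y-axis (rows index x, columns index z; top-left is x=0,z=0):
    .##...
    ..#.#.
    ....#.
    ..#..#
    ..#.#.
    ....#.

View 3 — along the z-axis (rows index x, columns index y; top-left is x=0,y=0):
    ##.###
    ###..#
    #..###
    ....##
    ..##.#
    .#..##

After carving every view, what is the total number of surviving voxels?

start: 6×6×6 = 216 voxels
after view 1 [x-axis, 31 of 36 cells solid] → remaining = 186
after view 2 [y-axis, 10 of 36 cells solid] → remaining = 48
after view 3 [z-axis, 21 of 36 cells solid] → remaining = 27

remaining voxels: 27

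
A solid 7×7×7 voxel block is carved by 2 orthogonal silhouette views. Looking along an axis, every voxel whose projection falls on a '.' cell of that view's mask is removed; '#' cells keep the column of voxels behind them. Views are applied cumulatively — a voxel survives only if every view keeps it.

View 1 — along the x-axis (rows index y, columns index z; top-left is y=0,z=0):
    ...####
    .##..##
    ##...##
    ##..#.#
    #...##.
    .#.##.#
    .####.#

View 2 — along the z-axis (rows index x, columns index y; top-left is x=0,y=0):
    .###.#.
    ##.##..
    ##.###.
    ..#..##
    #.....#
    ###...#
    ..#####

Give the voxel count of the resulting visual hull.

start: 7×7×7 = 343 voxels
[1] x-view keeps 28 columns → grid now 196
[2] z-view keeps 27 columns → grid now 109

|visual hull| = 109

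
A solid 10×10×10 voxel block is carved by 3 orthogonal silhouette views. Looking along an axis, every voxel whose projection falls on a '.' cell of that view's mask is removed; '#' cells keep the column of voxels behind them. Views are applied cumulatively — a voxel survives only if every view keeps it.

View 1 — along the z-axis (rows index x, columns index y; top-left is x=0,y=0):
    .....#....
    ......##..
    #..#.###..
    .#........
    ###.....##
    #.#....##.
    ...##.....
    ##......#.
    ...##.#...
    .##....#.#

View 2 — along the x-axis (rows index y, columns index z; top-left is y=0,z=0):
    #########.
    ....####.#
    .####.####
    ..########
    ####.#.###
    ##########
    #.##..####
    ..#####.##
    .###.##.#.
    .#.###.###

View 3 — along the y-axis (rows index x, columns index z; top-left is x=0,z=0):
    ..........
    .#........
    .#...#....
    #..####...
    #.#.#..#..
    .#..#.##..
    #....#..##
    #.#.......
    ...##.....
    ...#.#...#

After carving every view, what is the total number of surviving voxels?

57 voxels

full grid |V| = 1000
after view 1 [z-axis, 30 of 100 cells solid] → remaining = 300
after view 2 [x-axis, 75 of 100 cells solid] → remaining = 221
after view 3 [y-axis, 27 of 100 cells solid] → remaining = 57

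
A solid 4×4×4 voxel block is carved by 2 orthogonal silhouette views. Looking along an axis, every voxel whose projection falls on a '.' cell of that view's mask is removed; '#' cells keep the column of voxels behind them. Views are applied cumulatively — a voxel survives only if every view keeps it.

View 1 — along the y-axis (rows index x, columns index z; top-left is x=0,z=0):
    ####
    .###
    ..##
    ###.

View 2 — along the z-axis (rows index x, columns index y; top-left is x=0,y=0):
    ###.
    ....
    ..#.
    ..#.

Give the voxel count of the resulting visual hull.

remaining voxels: 17

full grid |V| = 64
after view 1 [y-axis, 12 of 16 cells solid] → remaining = 48
after view 2 [z-axis, 5 of 16 cells solid] → remaining = 17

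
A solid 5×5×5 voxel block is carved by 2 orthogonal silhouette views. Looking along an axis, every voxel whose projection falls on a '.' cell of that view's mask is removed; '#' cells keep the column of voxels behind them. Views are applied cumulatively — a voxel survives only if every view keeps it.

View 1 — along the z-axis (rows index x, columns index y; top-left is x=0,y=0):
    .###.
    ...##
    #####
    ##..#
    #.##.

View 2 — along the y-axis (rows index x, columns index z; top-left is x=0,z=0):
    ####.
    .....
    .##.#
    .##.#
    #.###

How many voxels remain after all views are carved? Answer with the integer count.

before carving: 125 voxels (5×5×5)
V1 z: intersect with XY mask (16 set) -- 80 left
V2 y: intersect with XZ mask (14 set) -- 48 left

|visual hull| = 48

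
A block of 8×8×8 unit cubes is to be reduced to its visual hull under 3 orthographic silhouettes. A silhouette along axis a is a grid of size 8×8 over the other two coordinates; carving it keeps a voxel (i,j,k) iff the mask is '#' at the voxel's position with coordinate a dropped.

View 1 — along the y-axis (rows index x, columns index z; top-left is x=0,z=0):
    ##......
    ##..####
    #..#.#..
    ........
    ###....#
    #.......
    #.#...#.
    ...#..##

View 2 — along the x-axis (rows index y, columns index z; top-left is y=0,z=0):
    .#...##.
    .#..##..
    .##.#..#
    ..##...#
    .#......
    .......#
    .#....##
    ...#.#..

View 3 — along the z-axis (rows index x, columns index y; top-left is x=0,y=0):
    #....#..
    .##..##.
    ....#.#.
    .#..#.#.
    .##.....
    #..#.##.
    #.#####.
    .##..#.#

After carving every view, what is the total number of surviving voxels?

initial block: 8^3 = 512
[1] y-view keeps 22 columns → grid now 176
[2] x-view keeps 20 columns → grid now 49
[3] z-view keeps 27 columns → grid now 22

22 voxels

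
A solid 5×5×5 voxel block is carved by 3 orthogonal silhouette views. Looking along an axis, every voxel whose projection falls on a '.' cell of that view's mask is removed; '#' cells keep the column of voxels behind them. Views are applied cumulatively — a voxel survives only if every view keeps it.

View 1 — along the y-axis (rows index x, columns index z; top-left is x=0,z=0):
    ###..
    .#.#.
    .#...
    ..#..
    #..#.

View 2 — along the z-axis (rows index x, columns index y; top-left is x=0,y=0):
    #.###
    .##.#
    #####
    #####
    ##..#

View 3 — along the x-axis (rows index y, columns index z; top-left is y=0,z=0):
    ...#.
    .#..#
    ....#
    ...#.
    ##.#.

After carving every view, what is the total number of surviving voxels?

|visual hull| = 10

initial block: 5^3 = 125
step 1: project along y, AND mask (9/25) → |grid| = 45
step 2: project along z, AND mask (20/25) → |grid| = 34
step 3: project along x, AND mask (8/25) → |grid| = 10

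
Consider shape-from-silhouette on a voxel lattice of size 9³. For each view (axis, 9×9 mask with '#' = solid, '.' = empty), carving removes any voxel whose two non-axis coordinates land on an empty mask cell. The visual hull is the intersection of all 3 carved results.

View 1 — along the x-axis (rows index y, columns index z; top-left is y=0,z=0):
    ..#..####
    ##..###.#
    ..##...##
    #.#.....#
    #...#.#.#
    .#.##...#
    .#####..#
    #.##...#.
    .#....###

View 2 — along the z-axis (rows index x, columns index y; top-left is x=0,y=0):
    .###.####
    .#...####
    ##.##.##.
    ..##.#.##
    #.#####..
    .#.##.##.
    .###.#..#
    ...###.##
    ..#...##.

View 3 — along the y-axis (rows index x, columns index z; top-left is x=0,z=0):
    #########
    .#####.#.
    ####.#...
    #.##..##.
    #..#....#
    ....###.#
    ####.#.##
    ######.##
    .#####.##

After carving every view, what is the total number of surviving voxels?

before carving: 729 voxels (9×9×9)
after view 1 [x-axis, 40 of 81 cells solid] → remaining = 360
after view 2 [z-axis, 47 of 81 cells solid] → remaining = 205
after view 3 [y-axis, 54 of 81 cells solid] → remaining = 143

143 voxels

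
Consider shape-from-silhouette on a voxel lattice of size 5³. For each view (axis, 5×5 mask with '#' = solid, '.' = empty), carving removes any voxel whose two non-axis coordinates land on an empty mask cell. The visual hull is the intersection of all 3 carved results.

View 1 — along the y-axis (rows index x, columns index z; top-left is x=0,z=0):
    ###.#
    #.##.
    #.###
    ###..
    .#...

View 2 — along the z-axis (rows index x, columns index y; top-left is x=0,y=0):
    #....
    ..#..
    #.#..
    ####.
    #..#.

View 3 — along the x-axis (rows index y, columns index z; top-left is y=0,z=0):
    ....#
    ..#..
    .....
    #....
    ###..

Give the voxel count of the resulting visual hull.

start: 5×5×5 = 125 voxels
  1. axis=1 (XZ plane), |mask|=15  ⇒  voxels=75
  2. axis=2 (XY plane), |mask|=10  ⇒  voxels=29
  3. axis=0 (YZ plane), |mask|=6  ⇒  voxels=4

|visual hull| = 4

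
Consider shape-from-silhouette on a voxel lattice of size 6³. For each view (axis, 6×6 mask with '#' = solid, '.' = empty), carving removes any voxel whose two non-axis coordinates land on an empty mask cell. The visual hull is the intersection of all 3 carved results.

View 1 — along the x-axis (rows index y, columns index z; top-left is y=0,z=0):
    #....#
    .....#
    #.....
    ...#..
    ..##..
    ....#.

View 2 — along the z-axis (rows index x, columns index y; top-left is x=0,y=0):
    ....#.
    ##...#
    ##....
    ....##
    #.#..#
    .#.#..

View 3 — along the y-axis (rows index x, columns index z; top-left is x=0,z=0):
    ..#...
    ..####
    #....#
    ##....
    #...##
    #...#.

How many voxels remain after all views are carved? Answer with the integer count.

before carving: 216 voxels (6×6×6)
[1] x-view keeps 8 columns → grid now 48
[2] z-view keeps 13 columns → grid now 18
[3] y-view keeps 14 columns → grid now 11

11 voxels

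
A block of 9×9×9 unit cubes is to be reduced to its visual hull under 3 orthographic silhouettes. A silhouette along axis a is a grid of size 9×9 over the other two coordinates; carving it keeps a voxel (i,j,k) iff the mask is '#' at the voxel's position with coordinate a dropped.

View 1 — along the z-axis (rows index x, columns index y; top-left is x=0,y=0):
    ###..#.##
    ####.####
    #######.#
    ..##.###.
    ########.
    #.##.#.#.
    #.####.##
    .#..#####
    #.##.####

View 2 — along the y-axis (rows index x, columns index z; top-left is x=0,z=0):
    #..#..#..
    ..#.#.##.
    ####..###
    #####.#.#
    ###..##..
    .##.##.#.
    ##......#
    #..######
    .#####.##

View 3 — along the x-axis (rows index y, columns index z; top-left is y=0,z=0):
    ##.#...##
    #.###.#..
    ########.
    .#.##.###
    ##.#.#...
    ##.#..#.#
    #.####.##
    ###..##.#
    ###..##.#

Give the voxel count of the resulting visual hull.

initial block: 9^3 = 729
  1. axis=2 (XY plane), |mask|=60  ⇒  voxels=540
  2. axis=1 (XZ plane), |mask|=48  ⇒  voxels=318
  3. axis=0 (YZ plane), |mask|=52  ⇒  voxels=213

|visual hull| = 213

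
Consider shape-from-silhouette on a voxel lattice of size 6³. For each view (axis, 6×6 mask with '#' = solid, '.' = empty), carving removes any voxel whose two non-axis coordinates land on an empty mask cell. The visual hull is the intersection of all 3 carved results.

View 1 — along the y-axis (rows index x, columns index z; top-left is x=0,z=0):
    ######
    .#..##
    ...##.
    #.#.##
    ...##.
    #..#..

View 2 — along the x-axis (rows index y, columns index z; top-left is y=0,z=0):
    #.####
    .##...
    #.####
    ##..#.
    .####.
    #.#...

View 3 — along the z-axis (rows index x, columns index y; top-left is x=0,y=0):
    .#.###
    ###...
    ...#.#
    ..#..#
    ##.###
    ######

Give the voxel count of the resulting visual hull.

before carving: 216 voxels (6×6×6)
after view 1 [y-axis, 19 of 36 cells solid] → remaining = 114
after view 2 [x-axis, 21 of 36 cells solid] → remaining = 66
after view 3 [z-axis, 22 of 36 cells solid] → remaining = 35

remaining voxels: 35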